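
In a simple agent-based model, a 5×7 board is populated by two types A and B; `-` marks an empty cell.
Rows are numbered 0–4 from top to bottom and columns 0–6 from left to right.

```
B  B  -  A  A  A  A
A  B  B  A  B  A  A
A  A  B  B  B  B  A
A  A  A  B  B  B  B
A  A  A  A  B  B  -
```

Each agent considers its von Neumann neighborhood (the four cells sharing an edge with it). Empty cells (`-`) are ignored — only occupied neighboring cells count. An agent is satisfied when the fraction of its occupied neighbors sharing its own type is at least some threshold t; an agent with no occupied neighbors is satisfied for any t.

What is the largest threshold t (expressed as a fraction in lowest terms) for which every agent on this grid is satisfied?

1/4

(0,0)B 1/2
(0,1)B 2/2
(0,3)A 2/2
(0,4)A 2/3
(0,5)A 3/3
(0,6)A 2/2
(1,0)A 1/3
(1,1)B 2/4
(1,2)B 2/3
(1,3)A 1/4
(1,4)B 1/4
(1,5)A 2/4
(1,6)A 3/3
(2,0)A 3/3
(2,1)A 2/4
(2,2)B 2/4
(2,3)B 3/4
(2,4)B 4/4
(2,5)B 2/4
(2,6)A 1/3
(3,0)A 3/3
(3,1)A 4/4
(3,2)A 2/4
(3,3)B 2/4
(3,4)B 4/4
(3,5)B 4/4
(3,6)B 1/2
(4,0)A 2/2
(4,1)A 3/3
(4,2)A 3/3
(4,3)A 1/3
(4,4)B 2/3
(4,5)B 2/2
The smallest same-type fraction is 1/4 at (1,3), which reduces to 1/4. Any threshold above that leaves this agent unsatisfied.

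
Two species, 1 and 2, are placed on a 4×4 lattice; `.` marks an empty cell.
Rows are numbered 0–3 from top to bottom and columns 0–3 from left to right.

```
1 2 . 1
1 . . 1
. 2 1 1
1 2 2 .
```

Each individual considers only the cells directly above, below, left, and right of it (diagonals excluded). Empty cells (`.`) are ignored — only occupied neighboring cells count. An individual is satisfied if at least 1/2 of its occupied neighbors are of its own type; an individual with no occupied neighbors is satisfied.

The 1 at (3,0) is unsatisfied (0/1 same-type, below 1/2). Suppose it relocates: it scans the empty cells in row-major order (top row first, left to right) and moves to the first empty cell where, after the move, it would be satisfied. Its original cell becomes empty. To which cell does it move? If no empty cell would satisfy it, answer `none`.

Vacating (3,0). Empty cells in order:
  (0,2): 1/2 same-type → satisfied — stop here.

(0,2)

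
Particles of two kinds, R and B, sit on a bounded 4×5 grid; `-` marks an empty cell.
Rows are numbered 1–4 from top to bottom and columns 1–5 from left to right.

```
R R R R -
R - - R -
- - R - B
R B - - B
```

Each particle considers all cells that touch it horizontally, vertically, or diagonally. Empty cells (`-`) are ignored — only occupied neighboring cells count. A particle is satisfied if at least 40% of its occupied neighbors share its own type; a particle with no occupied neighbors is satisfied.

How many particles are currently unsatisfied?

2

Row 1: (1,1)R 2/2 satisfied · (1,2)R 3/3 satisfied · (1,3)R 3/3 satisfied · (1,4)R 2/2 satisfied
Row 2: (2,1)R 2/2 satisfied · (2,4)R 3/4 satisfied
Row 3: (3,3)R 1/2 satisfied · (3,5)B 1/2 satisfied
Row 4: (4,1)R 0/1 not · (4,2)B 0/2 not · (4,5)B 1/1 satisfied
Unsatisfied: (4,1), (4,2) — 2 in total.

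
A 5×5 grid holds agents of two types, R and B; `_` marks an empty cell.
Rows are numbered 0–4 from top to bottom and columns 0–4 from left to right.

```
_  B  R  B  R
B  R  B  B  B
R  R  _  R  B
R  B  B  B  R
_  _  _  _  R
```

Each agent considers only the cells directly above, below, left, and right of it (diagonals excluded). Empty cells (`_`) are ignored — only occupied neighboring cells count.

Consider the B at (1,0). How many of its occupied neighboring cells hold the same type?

0

Occupied neighbors of (1,0): (2,0)=R, (1,1)=R.
Same type (B): 0 of 2.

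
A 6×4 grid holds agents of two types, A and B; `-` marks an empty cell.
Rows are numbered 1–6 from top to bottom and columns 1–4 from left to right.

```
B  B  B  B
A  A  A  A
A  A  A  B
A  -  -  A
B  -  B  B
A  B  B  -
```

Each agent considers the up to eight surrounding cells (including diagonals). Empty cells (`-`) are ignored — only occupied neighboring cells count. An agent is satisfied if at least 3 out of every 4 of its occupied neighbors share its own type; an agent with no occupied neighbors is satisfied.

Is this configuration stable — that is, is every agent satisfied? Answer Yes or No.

(1,1)B 1/3 not
(1,2)B 2/5 not
(1,3)B 2/5 not
(1,4)B 1/3 not
(2,1)A 3/5 not
(2,2)A 5/8 not
(2,3)A 4/8 not
(2,4)A 2/5 not
(3,1)A 4/4 satisfied
(3,2)A 6/6 satisfied
(3,3)A 5/6 satisfied
(3,4)B 0/4 not
(4,1)A 2/3 not
(4,4)A 1/4 not
(5,1)B 1/3 not
(5,3)B 3/4 satisfied
(5,4)B 2/3 not
(6,1)A 0/2 not
(6,2)B 3/4 satisfied
(6,3)B 3/3 satisfied
For instance (1,1) has only 1/3 same-type neighbors, below 3/4.

No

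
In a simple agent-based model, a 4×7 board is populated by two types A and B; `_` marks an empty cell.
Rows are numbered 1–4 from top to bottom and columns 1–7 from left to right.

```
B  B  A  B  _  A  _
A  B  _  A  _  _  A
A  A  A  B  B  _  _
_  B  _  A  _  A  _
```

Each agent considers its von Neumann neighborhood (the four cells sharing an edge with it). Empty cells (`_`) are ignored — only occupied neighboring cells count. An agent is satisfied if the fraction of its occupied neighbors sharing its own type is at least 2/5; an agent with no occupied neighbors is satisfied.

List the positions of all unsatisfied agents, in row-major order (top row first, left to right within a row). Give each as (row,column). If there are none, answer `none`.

Row 1: (1,1)B 1/2 satisfied · (1,2)B 2/3 satisfied · (1,3)A 0/2 not · (1,4)B 0/2 not · (1,6)A 0/0 satisfied
Row 2: (2,1)A 1/3 not · (2,2)B 1/3 not · (2,4)A 0/2 not · (2,7)A 0/0 satisfied
Row 3: (3,1)A 2/2 satisfied · (3,2)A 2/4 satisfied · (3,3)A 1/2 satisfied · (3,4)B 1/4 not · (3,5)B 1/1 satisfied
Row 4: (4,2)B 0/1 not · (4,4)A 0/1 not · (4,6)A 0/0 satisfied

(1,3), (1,4), (2,1), (2,2), (2,4), (3,4), (4,2), (4,4)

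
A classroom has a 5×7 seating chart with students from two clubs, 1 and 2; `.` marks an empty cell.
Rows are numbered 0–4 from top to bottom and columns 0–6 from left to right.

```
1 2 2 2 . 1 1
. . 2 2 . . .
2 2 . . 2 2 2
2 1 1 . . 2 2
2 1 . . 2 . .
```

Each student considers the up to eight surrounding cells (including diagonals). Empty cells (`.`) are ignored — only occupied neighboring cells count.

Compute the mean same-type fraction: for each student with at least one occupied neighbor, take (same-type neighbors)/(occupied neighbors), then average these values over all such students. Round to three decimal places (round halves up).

(0,0)1 0/1
(0,1)2 2/3
(0,2)2 4/4
(0,3)2 3/3
(0,5)1 1/1
(0,6)1 1/1
(1,2)2 5/5
(1,3)2 4/4
(2,0)2 2/3
(2,1)2 3/5
(2,4)2 3/3
(2,5)2 4/4
(2,6)2 3/3
(3,0)2 3/5
(3,1)1 2/6
(3,2)1 2/3
(3,5)2 5/5
(3,6)2 3/3
(4,0)2 1/3
(4,1)1 2/4
(4,4)2 1/1
Sum over 21 students: 0/1 + 2/3 + 4/4 + 3/3 + 1/1 + 1/1 + 5/5 + 4/4 + 2/3 + 3/5 + 3/3 + 4/4 + 3/3 + 3/5 + 2/6 + 2/3 + 5/5 + 3/3 + 1/3 + 2/4 + 1/1 = 491/30; mean = 491/30 ÷ 21 = 491/630 = 0.779365… → 0.779.

0.779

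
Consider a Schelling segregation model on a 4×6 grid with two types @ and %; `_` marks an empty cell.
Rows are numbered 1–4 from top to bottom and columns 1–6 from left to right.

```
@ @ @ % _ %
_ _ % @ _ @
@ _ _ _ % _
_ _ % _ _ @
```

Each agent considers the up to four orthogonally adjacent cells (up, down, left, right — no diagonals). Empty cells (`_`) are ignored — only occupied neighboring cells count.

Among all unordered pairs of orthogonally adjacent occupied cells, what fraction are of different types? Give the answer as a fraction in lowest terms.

5/7

Scan each occupied cell's neighbors to the right and below so each pair is counted once.
Row 1: @(1,1)–@(1,2)= @(1,2)–@(1,3)= @(1,3)–%(1,4)≠ @(1,3)–%(2,3)≠ %(1,4)–@(2,4)≠ %(1,6)–@(2,6)≠  → 4/6 unlike.
Row 2: %(2,3)–@(2,4)≠  → 1/1 unlike.
Total adjacent occupied pairs: 7; unlike-type pairs: 5.
5/7 is already in lowest terms.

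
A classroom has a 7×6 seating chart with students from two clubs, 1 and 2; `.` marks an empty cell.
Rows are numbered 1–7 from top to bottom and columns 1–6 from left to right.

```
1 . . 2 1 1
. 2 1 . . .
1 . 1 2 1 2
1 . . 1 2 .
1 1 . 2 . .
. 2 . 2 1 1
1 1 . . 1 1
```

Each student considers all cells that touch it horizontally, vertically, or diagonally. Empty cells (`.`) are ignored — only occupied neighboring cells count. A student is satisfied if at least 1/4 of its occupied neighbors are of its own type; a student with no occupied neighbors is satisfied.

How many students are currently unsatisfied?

(1,1)1 0/1 unhappy
(1,4)2 0/2 unhappy
(1,5)1 1/2 ok
(1,6)1 1/1 ok
(2,2)2 0/4 unhappy
(2,3)1 1/4 ok
(3,1)1 1/2 ok
(3,3)1 2/4 ok
(3,4)2 1/5 unhappy
(3,5)1 1/4 ok
(3,6)2 1/2 ok
(4,1)1 3/3 ok
(4,4)1 2/5 ok
(4,5)2 3/5 ok
(5,1)1 2/3 ok
(5,2)1 2/3 ok
(5,4)2 2/4 ok
(6,2)2 0/4 unhappy
(6,4)2 1/3 ok
(6,5)1 3/5 ok
(6,6)1 3/3 ok
(7,1)1 1/2 ok
(7,2)1 1/2 ok
(7,5)1 3/4 ok
(7,6)1 3/3 ok
Unsatisfied: (1,1), (1,4), (2,2), (3,4), (6,2) — 5 in total.

5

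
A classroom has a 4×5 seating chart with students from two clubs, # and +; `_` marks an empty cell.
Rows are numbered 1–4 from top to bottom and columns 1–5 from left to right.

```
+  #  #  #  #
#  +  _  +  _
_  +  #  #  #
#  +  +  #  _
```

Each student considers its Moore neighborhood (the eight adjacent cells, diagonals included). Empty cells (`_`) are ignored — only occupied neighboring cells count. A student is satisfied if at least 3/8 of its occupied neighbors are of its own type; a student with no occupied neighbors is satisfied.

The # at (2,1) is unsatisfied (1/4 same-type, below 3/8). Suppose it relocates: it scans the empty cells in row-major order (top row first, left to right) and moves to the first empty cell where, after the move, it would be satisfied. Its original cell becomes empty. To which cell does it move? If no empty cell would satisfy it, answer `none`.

Vacating (2,1). Empty cells in order:
  (2,3): 5/8 same-type → satisfied — stop here.

(2,3)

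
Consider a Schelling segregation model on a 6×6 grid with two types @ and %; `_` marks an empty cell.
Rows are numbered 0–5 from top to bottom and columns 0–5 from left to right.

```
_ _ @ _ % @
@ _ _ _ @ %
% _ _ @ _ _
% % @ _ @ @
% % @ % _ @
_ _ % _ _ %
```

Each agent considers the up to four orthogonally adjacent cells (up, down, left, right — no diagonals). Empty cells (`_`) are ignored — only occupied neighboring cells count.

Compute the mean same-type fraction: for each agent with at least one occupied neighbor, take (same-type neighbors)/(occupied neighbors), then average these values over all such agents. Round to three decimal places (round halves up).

Row 0: (0,2)@ — no occupied neighbors · (0,4)% 0/2 · (0,5)@ 0/2
Row 1: (1,0)@ 0/1 · (1,4)@ 0/2 · (1,5)% 0/2
Row 2: (2,0)% 1/2 · (2,3)@ — no occupied neighbors
Row 3: (3,0)% 3/3 · (3,1)% 2/3 · (3,2)@ 1/2 · (3,4)@ 1/1 · (3,5)@ 2/2
Row 4: (4,0)% 2/2 · (4,1)% 2/3 · (4,2)@ 1/4 · (4,3)% 0/1 · (4,5)@ 1/2
Row 5: (5,2)% 0/1 · (5,5)% 0/1
Sum over 18 agents: 0/2 + 0/2 + 0/1 + 0/2 + 0/2 + 1/2 + 3/3 + 2/3 + 1/2 + 1/1 + 2/2 + 2/2 + 2/3 + 1/4 + 0/1 + 1/2 + 0/1 + 0/1 = 85/12; mean = 85/12 ÷ 18 = 85/216 = 0.393518… → 0.394.

0.394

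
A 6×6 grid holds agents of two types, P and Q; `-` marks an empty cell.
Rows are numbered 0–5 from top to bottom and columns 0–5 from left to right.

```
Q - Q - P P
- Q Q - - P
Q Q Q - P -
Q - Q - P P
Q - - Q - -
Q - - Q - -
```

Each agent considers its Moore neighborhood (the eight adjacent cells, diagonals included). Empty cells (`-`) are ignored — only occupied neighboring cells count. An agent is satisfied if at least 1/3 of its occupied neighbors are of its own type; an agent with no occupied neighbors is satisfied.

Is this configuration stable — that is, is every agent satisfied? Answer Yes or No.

Yes

Row 0: (0,0)Q 1/1 satisfied · (0,2)Q 2/2 satisfied · (0,4)P 2/2 satisfied · (0,5)P 2/2 satisfied
Row 1: (1,1)Q 6/6 satisfied · (1,2)Q 4/4 satisfied · (1,5)P 3/3 satisfied
Row 2: (2,0)Q 3/3 satisfied · (2,1)Q 6/6 satisfied · (2,2)Q 4/4 satisfied · (2,4)P 3/3 satisfied
Row 3: (3,0)Q 3/3 satisfied · (3,2)Q 3/3 satisfied · (3,4)P 2/3 satisfied · (3,5)P 2/2 satisfied
Row 4: (4,0)Q 2/2 satisfied · (4,3)Q 2/3 satisfied
Row 5: (5,0)Q 1/1 satisfied · (5,3)Q 1/1 satisfied
All meet the threshold, so the configuration is stable.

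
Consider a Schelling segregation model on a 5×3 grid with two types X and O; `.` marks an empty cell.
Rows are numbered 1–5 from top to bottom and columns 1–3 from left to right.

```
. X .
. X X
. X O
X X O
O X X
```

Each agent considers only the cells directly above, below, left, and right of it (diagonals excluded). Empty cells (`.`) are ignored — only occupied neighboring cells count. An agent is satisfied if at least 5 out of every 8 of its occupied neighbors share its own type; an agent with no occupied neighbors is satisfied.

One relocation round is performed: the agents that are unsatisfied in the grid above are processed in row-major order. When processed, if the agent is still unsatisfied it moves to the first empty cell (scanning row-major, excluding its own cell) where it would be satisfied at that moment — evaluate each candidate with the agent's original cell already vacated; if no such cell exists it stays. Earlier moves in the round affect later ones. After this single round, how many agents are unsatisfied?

Initially unsatisfied (in order): (2,3), (3,3), (4,1), (4,3), (5,1), (5,3).
  (2,3) → (1,1).
  (3,3): no empty cell satisfies it; stays.
  (4,1) → (1,3).
  (4,3): no empty cell satisfies it; stays.
  (5,1): no empty cell satisfies it; stays.
  (5,3) → (2,1).
Resulting grid:
X X X
X X .
. X O
. X O
O X .
Unsatisfied now: (3,3), (4,3), (5,1), (5,2).

4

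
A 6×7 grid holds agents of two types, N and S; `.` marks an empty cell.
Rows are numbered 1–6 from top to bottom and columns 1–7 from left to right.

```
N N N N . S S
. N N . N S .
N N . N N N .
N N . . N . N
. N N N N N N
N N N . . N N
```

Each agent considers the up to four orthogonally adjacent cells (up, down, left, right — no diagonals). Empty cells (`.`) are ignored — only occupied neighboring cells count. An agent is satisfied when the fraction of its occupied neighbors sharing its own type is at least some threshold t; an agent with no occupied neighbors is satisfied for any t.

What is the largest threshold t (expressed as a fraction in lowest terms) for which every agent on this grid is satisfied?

Row 1: (1,1)N 1/1 · (1,2)N 3/3 · (1,3)N 3/3 · (1,4)N 1/1 · (1,6)S 2/2 · (1,7)S 1/1
Row 2: (2,2)N 3/3 · (2,3)N 2/2 · (2,5)N 1/2 · (2,6)S 1/3
Row 3: (3,1)N 2/2 · (3,2)N 3/3 · (3,4)N 1/1 · (3,5)N 4/4 · (3,6)N 1/2
Row 4: (4,1)N 2/2 · (4,2)N 3/3 · (4,5)N 2/2 · (4,7)N 1/1
Row 5: (5,2)N 3/3 · (5,3)N 3/3 · (5,4)N 2/2 · (5,5)N 3/3 · (5,6)N 3/3 · (5,7)N 3/3
Row 6: (6,1)N 1/1 · (6,2)N 3/3 · (6,3)N 2/2 · (6,6)N 2/2 · (6,7)N 2/2
The smallest same-type fraction is 1/3 at (2,6), which reduces to 1/3. Any threshold above that leaves this agent unsatisfied.

1/3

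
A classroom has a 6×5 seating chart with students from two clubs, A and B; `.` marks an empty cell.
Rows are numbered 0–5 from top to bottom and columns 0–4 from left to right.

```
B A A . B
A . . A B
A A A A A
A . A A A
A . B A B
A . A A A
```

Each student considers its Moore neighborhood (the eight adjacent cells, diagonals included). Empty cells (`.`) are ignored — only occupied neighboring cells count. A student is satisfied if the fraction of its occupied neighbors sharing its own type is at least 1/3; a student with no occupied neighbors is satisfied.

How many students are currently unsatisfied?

4

(0,0)B 0/2 ✗
(0,1)A 2/3 ✓
(0,2)A 2/2 ✓
(0,4)B 1/2 ✓
(1,0)A 3/4 ✓
(1,3)A 4/6 ✓
(1,4)B 1/4 ✗
(2,0)A 3/3 ✓
(2,1)A 5/5 ✓
(2,2)A 5/5 ✓
(2,3)A 6/7 ✓
(2,4)A 4/5 ✓
(3,0)A 3/3 ✓
(3,2)A 5/6 ✓
(3,3)A 6/8 ✓
(3,4)A 4/5 ✓
(4,0)A 2/2 ✓
(4,2)B 0/5 ✗
(4,3)A 6/8 ✓
(4,4)B 0/5 ✗
(5,0)A 1/1 ✓
(5,2)A 2/3 ✓
(5,3)A 3/5 ✓
(5,4)A 2/3 ✓
Unsatisfied: (0,0), (1,4), (4,2), (4,4) — 4 in total.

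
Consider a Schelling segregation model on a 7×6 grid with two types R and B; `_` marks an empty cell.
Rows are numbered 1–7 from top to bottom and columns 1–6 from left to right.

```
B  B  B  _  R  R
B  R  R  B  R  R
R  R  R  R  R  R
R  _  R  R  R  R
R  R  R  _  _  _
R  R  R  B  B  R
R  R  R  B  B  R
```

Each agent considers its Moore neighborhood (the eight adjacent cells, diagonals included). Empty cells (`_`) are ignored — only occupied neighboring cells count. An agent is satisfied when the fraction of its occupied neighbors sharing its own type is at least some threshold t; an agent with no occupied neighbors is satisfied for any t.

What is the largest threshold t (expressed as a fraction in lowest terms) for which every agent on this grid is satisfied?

(1,1)B 2/3
(1,2)B 3/5
(1,3)B 2/4
(1,5)R 3/4
(1,6)R 3/3
(2,1)B 2/5
(2,2)R 4/8
(2,3)R 4/7
(2,4)B 1/7
(2,5)R 6/7
(2,6)R 5/5
(3,1)R 3/4
(3,2)R 6/7
(3,3)R 6/7
(3,4)R 7/8
(3,5)R 7/8
(3,6)R 5/5
(4,1)R 4/4
(4,3)R 6/6
(4,4)R 6/6
(4,5)R 5/5
(4,6)R 3/3
(5,1)R 4/4
(5,2)R 7/7
(5,3)R 5/6
(6,1)R 5/5
(6,2)R 8/8
(6,3)R 5/7
(6,4)B 3/6
(6,5)B 3/5
(6,6)R 1/3
(7,1)R 3/3
(7,2)R 5/5
(7,3)R 3/5
(7,4)B 3/5
(7,5)B 3/5
(7,6)R 1/3
The smallest same-type fraction is 1/7 at (2,4), which reduces to 1/7. Any threshold above that leaves this agent unsatisfied.

1/7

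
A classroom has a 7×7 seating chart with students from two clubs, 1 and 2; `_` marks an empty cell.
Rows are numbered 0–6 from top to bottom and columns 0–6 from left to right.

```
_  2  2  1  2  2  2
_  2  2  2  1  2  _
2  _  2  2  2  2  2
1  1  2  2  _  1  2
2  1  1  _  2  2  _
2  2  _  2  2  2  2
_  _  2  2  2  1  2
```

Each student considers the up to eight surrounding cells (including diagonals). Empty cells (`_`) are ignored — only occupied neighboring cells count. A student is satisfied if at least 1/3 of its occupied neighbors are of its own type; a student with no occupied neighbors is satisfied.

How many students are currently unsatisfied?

Row 0: (0,1)2 3/3 satisfied · (0,2)2 4/5 satisfied · (0,3)1 1/5 not · (0,4)2 3/5 satisfied · (0,5)2 3/4 satisfied · (0,6)2 2/2 satisfied
Row 1: (1,1)2 5/5 satisfied · (1,2)2 6/7 satisfied · (1,3)2 6/8 satisfied · (1,4)1 1/8 not · (1,5)2 6/7 satisfied
Row 2: (2,0)2 1/3 satisfied · (2,2)2 6/7 satisfied · (2,3)2 6/7 satisfied · (2,4)2 5/7 satisfied · (2,5)2 4/6 satisfied · (2,6)2 3/4 satisfied
Row 3: (3,0)1 2/4 satisfied · (3,1)1 3/7 satisfied · (3,2)2 3/6 satisfied · (3,3)2 5/6 satisfied · (3,5)1 0/6 not · (3,6)2 3/4 satisfied
Row 4: (4,0)2 2/5 satisfied · (4,1)1 3/7 satisfied · (4,2)1 2/6 satisfied · (4,4)2 5/6 satisfied · (4,5)2 5/6 satisfied
Row 5: (5,0)2 2/3 satisfied · (5,1)2 3/5 satisfied · (5,3)2 5/6 satisfied · (5,4)2 6/7 satisfied · (5,5)2 6/7 satisfied · (5,6)2 3/4 satisfied
Row 6: (6,2)2 3/3 satisfied · (6,3)2 4/4 satisfied · (6,4)2 4/5 satisfied · (6,5)1 0/5 not · (6,6)2 2/3 satisfied
Unsatisfied: (0,3), (1,4), (3,5), (6,5) — 4 in total.

4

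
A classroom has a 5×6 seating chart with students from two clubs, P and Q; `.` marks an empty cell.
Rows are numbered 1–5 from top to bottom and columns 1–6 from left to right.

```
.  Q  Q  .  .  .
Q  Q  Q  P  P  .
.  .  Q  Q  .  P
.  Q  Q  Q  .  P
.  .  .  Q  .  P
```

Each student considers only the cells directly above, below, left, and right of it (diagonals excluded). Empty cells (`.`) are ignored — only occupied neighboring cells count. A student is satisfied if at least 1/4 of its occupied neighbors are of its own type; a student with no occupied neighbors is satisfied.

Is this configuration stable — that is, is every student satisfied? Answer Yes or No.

(1,2)Q 2/2 ✓
(1,3)Q 2/2 ✓
(2,1)Q 1/1 ✓
(2,2)Q 3/3 ✓
(2,3)Q 3/4 ✓
(2,4)P 1/3 ✓
(2,5)P 1/1 ✓
(3,3)Q 3/3 ✓
(3,4)Q 2/3 ✓
(3,6)P 1/1 ✓
(4,2)Q 1/1 ✓
(4,3)Q 3/3 ✓
(4,4)Q 3/3 ✓
(4,6)P 2/2 ✓
(5,4)Q 1/1 ✓
(5,6)P 1/1 ✓
All meet the threshold, so the configuration is stable.

Yes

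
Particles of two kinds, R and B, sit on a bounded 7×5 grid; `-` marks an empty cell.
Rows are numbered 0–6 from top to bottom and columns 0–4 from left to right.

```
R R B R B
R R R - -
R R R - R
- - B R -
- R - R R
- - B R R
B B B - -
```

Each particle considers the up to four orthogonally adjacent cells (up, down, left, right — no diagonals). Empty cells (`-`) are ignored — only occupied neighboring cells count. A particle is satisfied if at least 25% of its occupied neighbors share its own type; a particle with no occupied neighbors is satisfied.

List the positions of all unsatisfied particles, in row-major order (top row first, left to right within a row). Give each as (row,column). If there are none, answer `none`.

(0,2), (0,3), (0,4), (3,2)

(0,0)R 2/2 ✓
(0,1)R 2/3 ✓
(0,2)B 0/3 ✗
(0,3)R 0/2 ✗
(0,4)B 0/1 ✗
(1,0)R 3/3 ✓
(1,1)R 4/4 ✓
(1,2)R 2/3 ✓
(2,0)R 2/2 ✓
(2,1)R 3/3 ✓
(2,2)R 2/3 ✓
(2,4)R 0/0 ✓
(3,2)B 0/2 ✗
(3,3)R 1/2 ✓
(4,1)R 0/0 ✓
(4,3)R 3/3 ✓
(4,4)R 2/2 ✓
(5,2)B 1/2 ✓
(5,3)R 2/3 ✓
(5,4)R 2/2 ✓
(6,0)B 1/1 ✓
(6,1)B 2/2 ✓
(6,2)B 2/2 ✓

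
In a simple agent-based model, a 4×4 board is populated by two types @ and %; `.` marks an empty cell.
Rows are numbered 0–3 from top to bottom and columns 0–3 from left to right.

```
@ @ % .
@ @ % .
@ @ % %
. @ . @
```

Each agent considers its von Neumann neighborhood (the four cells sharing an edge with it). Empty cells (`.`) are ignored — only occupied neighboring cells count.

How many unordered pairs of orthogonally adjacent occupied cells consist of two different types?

4

Scan each occupied cell's neighbors to the right and below so each pair is counted once.
From row 0: 1 unlike of 5 pairs (running 1/5).
From row 1: 1 unlike of 5 pairs (running 2/10).
From row 2: 2 unlike of 5 pairs (running 4/15).
Total adjacent occupied pairs: 15; unlike-type pairs: 4.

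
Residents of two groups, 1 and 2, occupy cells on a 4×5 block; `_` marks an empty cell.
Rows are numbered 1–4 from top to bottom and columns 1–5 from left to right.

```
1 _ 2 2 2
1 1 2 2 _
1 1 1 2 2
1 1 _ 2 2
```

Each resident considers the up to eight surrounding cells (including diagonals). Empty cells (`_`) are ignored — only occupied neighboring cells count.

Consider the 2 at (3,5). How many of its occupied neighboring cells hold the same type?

Occupied neighbors of (3,5): (2,4)=2, (3,4)=2, (4,4)=2, (4,5)=2.
Same type (2): 4 of 4.

4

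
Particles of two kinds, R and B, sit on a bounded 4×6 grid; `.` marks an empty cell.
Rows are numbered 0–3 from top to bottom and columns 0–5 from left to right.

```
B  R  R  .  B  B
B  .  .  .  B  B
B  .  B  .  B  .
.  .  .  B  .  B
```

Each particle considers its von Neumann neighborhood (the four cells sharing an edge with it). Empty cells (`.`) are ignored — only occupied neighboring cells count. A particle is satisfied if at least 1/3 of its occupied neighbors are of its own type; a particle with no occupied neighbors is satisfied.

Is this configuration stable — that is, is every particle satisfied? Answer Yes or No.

(0,0)B 1/2 ✓
(0,1)R 1/2 ✓
(0,2)R 1/1 ✓
(0,4)B 2/2 ✓
(0,5)B 2/2 ✓
(1,0)B 2/2 ✓
(1,4)B 3/3 ✓
(1,5)B 2/2 ✓
(2,0)B 1/1 ✓
(2,2)B 0/0 ✓
(2,4)B 1/1 ✓
(3,3)B 0/0 ✓
(3,5)B 0/0 ✓
All meet the threshold, so the configuration is stable.

Yes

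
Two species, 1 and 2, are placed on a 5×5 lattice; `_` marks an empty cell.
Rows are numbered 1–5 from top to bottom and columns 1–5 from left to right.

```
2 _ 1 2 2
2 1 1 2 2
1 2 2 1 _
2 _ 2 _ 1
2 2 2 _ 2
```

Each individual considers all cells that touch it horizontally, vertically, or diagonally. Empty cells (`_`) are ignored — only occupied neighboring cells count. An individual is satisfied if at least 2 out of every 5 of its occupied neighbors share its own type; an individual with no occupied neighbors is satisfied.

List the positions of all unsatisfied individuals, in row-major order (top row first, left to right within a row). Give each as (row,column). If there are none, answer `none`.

(1,1)2 1/2 ✓
(1,3)1 2/4 ✓
(1,4)2 3/5 ✓
(1,5)2 3/3 ✓
(2,1)2 2/4 ✓
(2,2)1 3/7 ✓
(2,3)1 3/7 ✓
(2,4)2 4/7 ✓
(2,5)2 3/4 ✓
(3,1)1 1/4 ✗
(3,2)2 4/7 ✓
(3,3)2 3/6 ✓
(3,4)1 2/6 ✗
(4,1)2 3/4 ✓
(4,3)2 4/5 ✓
(4,5)1 1/2 ✓
(5,1)2 2/2 ✓
(5,2)2 4/4 ✓
(5,3)2 2/2 ✓
(5,5)2 0/1 ✗

(3,1), (3,4), (5,5)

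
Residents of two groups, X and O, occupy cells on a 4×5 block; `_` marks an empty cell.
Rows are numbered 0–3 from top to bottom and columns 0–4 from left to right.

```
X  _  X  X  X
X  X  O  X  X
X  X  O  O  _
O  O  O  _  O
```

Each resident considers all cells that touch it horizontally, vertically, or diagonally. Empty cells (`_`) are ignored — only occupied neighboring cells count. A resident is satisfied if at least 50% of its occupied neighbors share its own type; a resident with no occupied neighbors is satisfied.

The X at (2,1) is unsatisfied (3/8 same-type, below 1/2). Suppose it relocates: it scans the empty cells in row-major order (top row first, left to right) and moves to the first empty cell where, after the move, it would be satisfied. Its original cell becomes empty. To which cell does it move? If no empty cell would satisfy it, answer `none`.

Vacating (2,1). Empty cells in order:
  (0,1): 4/5 same-type → satisfied — stop here.

(0,1)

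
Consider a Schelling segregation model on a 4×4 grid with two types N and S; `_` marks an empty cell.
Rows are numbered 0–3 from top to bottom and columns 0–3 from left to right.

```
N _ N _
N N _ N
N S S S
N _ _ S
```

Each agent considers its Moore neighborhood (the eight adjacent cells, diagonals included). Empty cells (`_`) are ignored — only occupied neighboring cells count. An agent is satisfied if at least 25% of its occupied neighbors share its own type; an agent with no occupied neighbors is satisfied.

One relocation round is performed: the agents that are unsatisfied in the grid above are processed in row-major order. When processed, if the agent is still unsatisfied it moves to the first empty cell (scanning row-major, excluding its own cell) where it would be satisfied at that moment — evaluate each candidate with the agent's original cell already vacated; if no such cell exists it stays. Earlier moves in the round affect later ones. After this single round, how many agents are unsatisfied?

0

Initially unsatisfied (in order): (2,1).
  (2,1) → (1,2).
Resulting grid:
N _ N _
N N S N
N _ S S
N _ _ S
All satisfied now.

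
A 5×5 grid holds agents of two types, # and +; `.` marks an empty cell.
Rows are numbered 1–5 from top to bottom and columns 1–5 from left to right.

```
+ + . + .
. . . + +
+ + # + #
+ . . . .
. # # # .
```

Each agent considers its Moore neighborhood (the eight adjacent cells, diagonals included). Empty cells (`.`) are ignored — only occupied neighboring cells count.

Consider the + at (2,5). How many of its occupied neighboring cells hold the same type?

Occupied neighbors of (2,5): (1,4)=+, (2,4)=+, (3,4)=+, (3,5)=#.
Same type (+): 3 of 4.

3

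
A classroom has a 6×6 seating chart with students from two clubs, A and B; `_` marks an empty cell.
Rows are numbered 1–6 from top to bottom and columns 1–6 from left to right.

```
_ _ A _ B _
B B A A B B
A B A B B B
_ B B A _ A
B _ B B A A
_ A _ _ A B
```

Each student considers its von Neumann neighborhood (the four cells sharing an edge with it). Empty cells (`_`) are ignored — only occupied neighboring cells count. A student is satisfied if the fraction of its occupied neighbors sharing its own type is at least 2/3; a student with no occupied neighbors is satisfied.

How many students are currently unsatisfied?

Row 1: (1,3)A 1/1 ✓ · (1,5)B 1/1 ✓
Row 2: (2,1)B 1/2 ✗ · (2,2)B 2/3 ✓ · (2,3)A 3/4 ✓ · (2,4)A 1/3 ✗ · (2,5)B 3/4 ✓ · (2,6)B 2/2 ✓
Row 3: (3,1)A 0/2 ✗ · (3,2)B 2/4 ✗ · (3,3)A 1/4 ✗ · (3,4)B 1/4 ✗ · (3,5)B 3/3 ✓ · (3,6)B 2/3 ✓
Row 4: (4,2)B 2/2 ✓ · (4,3)B 2/4 ✗ · (4,4)A 0/3 ✗ · (4,6)A 1/2 ✗
Row 5: (5,1)B 0/0 ✓ · (5,3)B 2/2 ✓ · (5,4)B 1/3 ✗ · (5,5)A 2/3 ✓ · (5,6)A 2/3 ✓
Row 6: (6,2)A 0/0 ✓ · (6,5)A 1/2 ✗ · (6,6)B 0/2 ✗
Unsatisfied: (2,1), (2,4), (3,1), (3,2), (3,3), (3,4), (4,3), (4,4), (4,6), (5,4), (6,5), (6,6) — 12 in total.

12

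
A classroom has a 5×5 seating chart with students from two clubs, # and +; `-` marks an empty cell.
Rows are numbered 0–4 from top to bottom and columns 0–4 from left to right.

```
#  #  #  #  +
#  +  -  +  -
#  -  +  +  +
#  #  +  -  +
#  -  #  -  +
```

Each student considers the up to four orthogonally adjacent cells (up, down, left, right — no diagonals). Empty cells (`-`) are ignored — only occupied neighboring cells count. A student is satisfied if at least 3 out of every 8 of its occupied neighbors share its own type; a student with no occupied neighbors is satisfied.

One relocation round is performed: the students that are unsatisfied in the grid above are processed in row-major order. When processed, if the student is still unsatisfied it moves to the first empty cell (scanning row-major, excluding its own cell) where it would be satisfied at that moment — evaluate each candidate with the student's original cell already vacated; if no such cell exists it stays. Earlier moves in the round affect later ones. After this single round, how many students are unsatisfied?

1

Initially unsatisfied (in order): (0,3), (0,4), (1,1), (3,2), (4,2).
  (0,3) → (2,1).
  (0,4): now satisfied by earlier moves; stays.
  (1,1) → (0,3).
  (3,2) → (1,2).
  (4,2): now satisfied by earlier moves; stays.
Resulting grid:
# # # + +
# - + + -
# # + + +
# # - - +
# - # - +
Unsatisfied now: (0,2).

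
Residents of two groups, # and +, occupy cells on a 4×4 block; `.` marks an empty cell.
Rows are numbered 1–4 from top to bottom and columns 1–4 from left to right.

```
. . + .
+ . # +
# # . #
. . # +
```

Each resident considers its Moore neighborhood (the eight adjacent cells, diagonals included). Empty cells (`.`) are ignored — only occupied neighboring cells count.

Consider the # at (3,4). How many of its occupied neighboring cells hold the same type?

Occupied neighbors of (3,4): (2,3)=#, (2,4)=+, (4,3)=#, (4,4)=+.
Same type (#): 2 of 4.

2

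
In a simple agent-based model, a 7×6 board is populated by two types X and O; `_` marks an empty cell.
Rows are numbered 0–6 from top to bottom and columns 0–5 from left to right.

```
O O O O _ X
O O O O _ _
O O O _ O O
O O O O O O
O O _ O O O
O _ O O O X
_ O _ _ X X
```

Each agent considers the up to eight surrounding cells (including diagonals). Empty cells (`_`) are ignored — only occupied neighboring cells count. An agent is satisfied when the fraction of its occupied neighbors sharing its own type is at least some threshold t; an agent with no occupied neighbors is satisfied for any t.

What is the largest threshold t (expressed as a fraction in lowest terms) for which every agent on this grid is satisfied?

2/5

(0,0)O 3/3
(0,1)O 5/5
(0,2)O 5/5
(0,3)O 3/3
(0,5)X — no occupied neighbors
(1,0)O 5/5
(1,1)O 8/8
(1,2)O 7/7
(1,3)O 5/5
(2,0)O 5/5
(2,1)O 8/8
(2,2)O 7/7
(2,4)O 5/5
(2,5)O 3/3
(3,0)O 5/5
(3,1)O 7/7
(3,2)O 6/6
(3,3)O 6/6
(3,4)O 7/7
(3,5)O 5/5
(4,0)O 4/4
(4,1)O 6/6
(4,3)O 7/7
(4,4)O 7/8
(4,5)O 4/5
(5,0)O 3/3
(5,2)O 4/4
(5,3)O 4/5
(5,4)O 4/7
(5,5)X 2/5
(6,1)O 2/2
(6,4)X 2/4
(6,5)X 2/3
The smallest same-type fraction is 2/5 at (5,5), which reduces to 2/5. Any threshold above that leaves this agent unsatisfied.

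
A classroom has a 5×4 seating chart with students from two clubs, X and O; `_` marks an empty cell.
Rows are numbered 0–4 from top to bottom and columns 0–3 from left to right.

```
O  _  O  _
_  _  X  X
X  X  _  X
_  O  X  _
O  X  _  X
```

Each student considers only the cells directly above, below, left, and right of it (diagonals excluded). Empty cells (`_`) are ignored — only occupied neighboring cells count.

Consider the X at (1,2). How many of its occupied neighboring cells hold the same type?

Occupied neighbors of (1,2): (0,2)=O, (1,3)=X.
Same type (X): 1 of 2.

1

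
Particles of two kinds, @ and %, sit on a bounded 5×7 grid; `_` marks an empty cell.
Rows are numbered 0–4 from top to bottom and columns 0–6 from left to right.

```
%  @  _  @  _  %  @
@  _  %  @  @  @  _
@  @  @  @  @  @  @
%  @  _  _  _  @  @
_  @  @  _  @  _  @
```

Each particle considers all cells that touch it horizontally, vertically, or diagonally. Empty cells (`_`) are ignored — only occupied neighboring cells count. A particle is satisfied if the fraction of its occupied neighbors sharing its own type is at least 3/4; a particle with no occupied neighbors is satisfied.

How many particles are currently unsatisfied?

(0,0)% 0/2 ✗
(0,1)@ 1/3 ✗
(0,3)@ 2/3 ✗
(0,5)% 0/3 ✗
(0,6)@ 1/2 ✗
(1,0)@ 3/4 ✓
(1,2)% 0/6 ✗
(1,3)@ 5/6 ✓
(1,4)@ 6/7 ✓
(1,5)@ 5/6 ✓
(2,0)@ 3/4 ✓
(2,1)@ 4/6 ✗
(2,2)@ 4/5 ✓
(2,3)@ 4/5 ✓
(2,4)@ 6/6 ✓
(2,5)@ 6/6 ✓
(2,6)@ 4/4 ✓
(3,0)% 0/4 ✗
(3,1)@ 5/6 ✓
(3,5)@ 6/6 ✓
(3,6)@ 4/4 ✓
(4,1)@ 2/3 ✗
(4,2)@ 2/2 ✓
(4,4)@ 1/1 ✓
(4,6)@ 2/2 ✓
Unsatisfied: (0,0), (0,1), (0,3), (0,5), (0,6), (1,2), (2,1), (3,0), (4,1) — 9 in total.

9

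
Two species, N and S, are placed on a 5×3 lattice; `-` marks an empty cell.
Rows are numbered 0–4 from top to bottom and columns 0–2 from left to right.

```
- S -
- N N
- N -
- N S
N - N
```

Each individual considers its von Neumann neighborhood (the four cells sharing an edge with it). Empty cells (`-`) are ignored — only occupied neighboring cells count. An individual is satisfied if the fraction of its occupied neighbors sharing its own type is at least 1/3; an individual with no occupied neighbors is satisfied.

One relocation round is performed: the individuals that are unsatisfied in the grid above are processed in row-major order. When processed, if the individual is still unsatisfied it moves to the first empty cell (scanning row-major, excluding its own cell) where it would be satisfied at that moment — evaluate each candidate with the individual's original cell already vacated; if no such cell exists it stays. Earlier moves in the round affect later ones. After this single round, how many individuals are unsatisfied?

0

Initially unsatisfied (in order): (0,1), (3,2), (4,2).
  (0,1) → (0,0).
  (3,2) → (0,1).
  (4,2): now satisfied by earlier moves; stays.
Resulting grid:
S S -
- N N
- N -
- N -
N - N
All satisfied now.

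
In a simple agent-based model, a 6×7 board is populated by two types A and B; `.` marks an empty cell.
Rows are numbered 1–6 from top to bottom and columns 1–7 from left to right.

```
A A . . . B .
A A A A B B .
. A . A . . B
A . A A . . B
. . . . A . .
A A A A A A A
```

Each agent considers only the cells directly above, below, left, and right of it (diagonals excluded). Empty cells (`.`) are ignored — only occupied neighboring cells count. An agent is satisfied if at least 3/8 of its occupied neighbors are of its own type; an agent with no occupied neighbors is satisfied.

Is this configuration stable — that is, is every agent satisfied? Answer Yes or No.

Yes

(1,1)A 2/2 ✓
(1,2)A 2/2 ✓
(1,6)B 1/1 ✓
(2,1)A 2/2 ✓
(2,2)A 4/4 ✓
(2,3)A 2/2 ✓
(2,4)A 2/3 ✓
(2,5)B 1/2 ✓
(2,6)B 2/2 ✓
(3,2)A 1/1 ✓
(3,4)A 2/2 ✓
(3,7)B 1/1 ✓
(4,1)A 0/0 ✓
(4,3)A 1/1 ✓
(4,4)A 2/2 ✓
(4,7)B 1/1 ✓
(5,5)A 1/1 ✓
(6,1)A 1/1 ✓
(6,2)A 2/2 ✓
(6,3)A 2/2 ✓
(6,4)A 2/2 ✓
(6,5)A 3/3 ✓
(6,6)A 2/2 ✓
(6,7)A 1/1 ✓
All meet the threshold, so the configuration is stable.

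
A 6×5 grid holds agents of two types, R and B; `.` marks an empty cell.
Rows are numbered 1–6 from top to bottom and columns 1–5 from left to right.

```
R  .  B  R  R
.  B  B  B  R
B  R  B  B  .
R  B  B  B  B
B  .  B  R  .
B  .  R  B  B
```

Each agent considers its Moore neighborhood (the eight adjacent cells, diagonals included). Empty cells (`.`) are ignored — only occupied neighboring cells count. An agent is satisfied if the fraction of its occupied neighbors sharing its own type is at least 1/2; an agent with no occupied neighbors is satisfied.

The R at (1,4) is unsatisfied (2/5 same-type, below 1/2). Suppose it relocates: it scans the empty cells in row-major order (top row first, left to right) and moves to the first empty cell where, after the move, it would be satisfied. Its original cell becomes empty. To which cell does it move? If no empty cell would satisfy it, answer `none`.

Vacating (1,4). Empty cells in order:
  (1,2): 1/4 same-type → still unsatisfied.
  (2,1): 2/4 same-type → satisfied — stop here.

(2,1)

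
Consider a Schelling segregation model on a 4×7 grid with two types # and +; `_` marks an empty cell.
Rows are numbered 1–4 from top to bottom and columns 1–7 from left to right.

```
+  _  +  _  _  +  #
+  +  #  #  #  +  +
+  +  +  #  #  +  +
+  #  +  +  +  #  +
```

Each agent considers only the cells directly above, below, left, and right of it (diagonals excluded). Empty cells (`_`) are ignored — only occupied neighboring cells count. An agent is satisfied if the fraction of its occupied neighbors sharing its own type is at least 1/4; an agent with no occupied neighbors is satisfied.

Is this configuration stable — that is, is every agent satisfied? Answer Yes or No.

No

(1,1)+ 1/1 ok
(1,3)+ 0/1 unhappy
(1,6)+ 1/2 ok
(1,7)# 0/2 unhappy
(2,1)+ 3/3 ok
(2,2)+ 2/3 ok
(2,3)# 1/4 ok
(2,4)# 3/3 ok
(2,5)# 2/3 ok
(2,6)+ 3/4 ok
(2,7)+ 2/3 ok
(3,1)+ 3/3 ok
(3,2)+ 3/4 ok
(3,3)+ 2/4 ok
(3,4)# 2/4 ok
(3,5)# 2/4 ok
(3,6)+ 2/4 ok
(3,7)+ 3/3 ok
(4,1)+ 1/2 ok
(4,2)# 0/3 unhappy
(4,3)+ 2/3 ok
(4,4)+ 2/3 ok
(4,5)+ 1/3 ok
(4,6)# 0/3 unhappy
(4,7)+ 1/2 ok
For instance (1,3) has only 0/1 same-type neighbors, below 1/4.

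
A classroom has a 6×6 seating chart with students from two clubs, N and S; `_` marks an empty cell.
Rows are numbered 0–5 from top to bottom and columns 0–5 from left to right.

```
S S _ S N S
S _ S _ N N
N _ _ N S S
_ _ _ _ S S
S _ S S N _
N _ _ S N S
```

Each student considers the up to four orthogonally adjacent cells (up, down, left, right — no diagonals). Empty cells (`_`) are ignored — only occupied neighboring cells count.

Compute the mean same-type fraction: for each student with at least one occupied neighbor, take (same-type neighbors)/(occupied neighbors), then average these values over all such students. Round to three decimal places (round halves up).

(0,0)S 2/2
(0,1)S 1/1
(0,3)S 0/1
(0,4)N 1/3
(0,5)S 0/2
(1,0)S 1/2
(1,2)S — no occupied neighbors
(1,4)N 2/3
(1,5)N 1/3
(2,0)N 0/1
(2,3)N 0/1
(2,4)S 2/4
(2,5)S 2/3
(3,4)S 2/3
(3,5)S 2/2
(4,0)S 0/1
(4,2)S 1/1
(4,3)S 2/3
(4,4)N 1/3
(5,0)N 0/1
(5,3)S 1/2
(5,4)N 1/3
(5,5)S 0/1
Sum over 22 students: 2/2 + 1/1 + 0/1 + 1/3 + 0/2 + 1/2 + 2/3 + 1/3 + 0/1 + 0/1 + 2/4 + 2/3 + 2/3 + 2/2 + 0/1 + 1/1 + 2/3 + 1/3 + 0/1 + 1/2 + 1/3 + 0/1 = 19/2; mean = 19/2 ÷ 22 = 19/44 = 0.431818… → 0.432.

0.432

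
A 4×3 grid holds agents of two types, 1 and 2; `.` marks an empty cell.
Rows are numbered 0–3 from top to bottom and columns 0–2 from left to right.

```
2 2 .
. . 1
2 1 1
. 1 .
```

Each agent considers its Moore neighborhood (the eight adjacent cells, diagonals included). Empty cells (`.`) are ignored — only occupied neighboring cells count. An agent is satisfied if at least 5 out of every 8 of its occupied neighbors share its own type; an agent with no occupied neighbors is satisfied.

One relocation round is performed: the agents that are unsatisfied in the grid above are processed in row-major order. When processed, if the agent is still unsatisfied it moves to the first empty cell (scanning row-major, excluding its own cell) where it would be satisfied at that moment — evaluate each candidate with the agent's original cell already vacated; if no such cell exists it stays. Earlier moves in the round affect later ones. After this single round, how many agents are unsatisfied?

0

Initially unsatisfied (in order): (0,1), (2,0).
  (0,1) → (1,0).
  (2,0) → (0,1).
Resulting grid:
2 2 .
2 . 1
. 1 1
. 1 .
All satisfied now.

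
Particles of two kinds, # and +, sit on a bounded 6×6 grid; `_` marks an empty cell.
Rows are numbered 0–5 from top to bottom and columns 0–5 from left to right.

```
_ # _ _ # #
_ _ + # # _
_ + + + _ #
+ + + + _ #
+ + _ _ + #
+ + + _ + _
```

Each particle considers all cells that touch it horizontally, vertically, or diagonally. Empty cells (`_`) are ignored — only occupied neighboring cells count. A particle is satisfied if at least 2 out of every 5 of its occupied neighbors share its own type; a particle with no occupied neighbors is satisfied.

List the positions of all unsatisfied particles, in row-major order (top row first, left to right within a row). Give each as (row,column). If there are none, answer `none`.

(0,1)# 0/1 not
(0,4)# 3/3 satisfied
(0,5)# 2/2 satisfied
(1,2)+ 3/5 satisfied
(1,3)# 2/5 satisfied
(1,4)# 4/5 satisfied
(2,1)+ 5/5 satisfied
(2,2)+ 6/7 satisfied
(2,3)+ 4/6 satisfied
(2,5)# 2/2 satisfied
(3,0)+ 4/4 satisfied
(3,1)+ 6/6 satisfied
(3,2)+ 6/6 satisfied
(3,3)+ 4/4 satisfied
(3,5)# 2/3 satisfied
(4,0)+ 5/5 satisfied
(4,1)+ 7/7 satisfied
(4,4)+ 2/4 satisfied
(4,5)# 1/3 not
(5,0)+ 3/3 satisfied
(5,1)+ 4/4 satisfied
(5,2)+ 2/2 satisfied
(5,4)+ 1/2 satisfied

(0,1), (4,5)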